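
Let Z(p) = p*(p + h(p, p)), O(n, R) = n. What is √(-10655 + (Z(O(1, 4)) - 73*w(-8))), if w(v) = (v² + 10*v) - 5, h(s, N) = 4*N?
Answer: 3*I*√1013 ≈ 95.483*I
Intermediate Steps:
Z(p) = 5*p² (Z(p) = p*(p + 4*p) = p*(5*p) = 5*p²)
w(v) = -5 + v² + 10*v
√(-10655 + (Z(O(1, 4)) - 73*w(-8))) = √(-10655 + (5*1² - 73*(-5 + (-8)² + 10*(-8)))) = √(-10655 + (5*1 - 73*(-5 + 64 - 80))) = √(-10655 + (5 - 73*(-21))) = √(-10655 + (5 + 1533)) = √(-10655 + 1538) = √(-9117) = 3*I*√1013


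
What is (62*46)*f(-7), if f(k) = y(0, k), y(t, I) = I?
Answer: -19964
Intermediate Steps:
f(k) = k
(62*46)*f(-7) = (62*46)*(-7) = 2852*(-7) = -19964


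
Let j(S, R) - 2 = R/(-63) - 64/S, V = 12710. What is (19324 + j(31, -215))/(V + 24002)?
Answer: 37746311/71698536 ≈ 0.52646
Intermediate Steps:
j(S, R) = 2 - 64/S - R/63 (j(S, R) = 2 + (R/(-63) - 64/S) = 2 + (R*(-1/63) - 64/S) = 2 + (-R/63 - 64/S) = 2 + (-64/S - R/63) = 2 - 64/S - R/63)
(19324 + j(31, -215))/(V + 24002) = (19324 + (2 - 64/31 - 1/63*(-215)))/(12710 + 24002) = (19324 + (2 - 64*1/31 + 215/63))/36712 = (19324 + (2 - 64/31 + 215/63))*(1/36712) = (19324 + 6539/1953)*(1/36712) = (37746311/1953)*(1/36712) = 37746311/71698536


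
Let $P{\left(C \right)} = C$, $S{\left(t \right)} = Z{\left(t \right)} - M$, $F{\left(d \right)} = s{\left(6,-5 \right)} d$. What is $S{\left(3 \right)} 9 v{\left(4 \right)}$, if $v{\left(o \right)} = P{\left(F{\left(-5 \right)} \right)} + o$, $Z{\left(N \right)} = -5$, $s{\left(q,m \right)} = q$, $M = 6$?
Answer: $2574$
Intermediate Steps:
$F{\left(d \right)} = 6 d$
$S{\left(t \right)} = -11$ ($S{\left(t \right)} = -5 - 6 = -11$)
$v{\left(o \right)} = -30 + o$ ($v{\left(o \right)} = 6 \left(-5\right) + o = -30 + o$)
$S{\left(3 \right)} 9 v{\left(4 \right)} = \left(-11\right) 9 \left(-30 + 4\right) = \left(-99\right) \left(-26\right) = 2574$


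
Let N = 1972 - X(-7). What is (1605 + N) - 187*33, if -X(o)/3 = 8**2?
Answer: -2402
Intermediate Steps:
X(o) = -192 (X(o) = -3*8**2 = -3*64 = -192)
N = 2164 (N = 1972 - 1*(-192) = 1972 + 192 = 2164)
(1605 + N) - 187*33 = (1605 + 2164) - 187*33 = 3769 - 6171 = -2402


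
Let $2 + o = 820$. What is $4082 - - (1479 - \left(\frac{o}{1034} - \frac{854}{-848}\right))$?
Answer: $\frac{1218621513}{219208} \approx 5559.2$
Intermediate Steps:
$o = 818$ ($o = -2 + 820 = 818$)
$4082 - - (1479 - \left(\frac{o}{1034} - \frac{854}{-848}\right)) = 4082 - - (1479 - \left(\frac{818}{1034} - \frac{854}{-848}\right)) = 4082 - - (1479 - \left(818 \cdot \frac{1}{1034} - - \frac{427}{424}\right)) = 4082 - - (1479 - \left(\frac{409}{517} + \frac{427}{424}\right)) = 4082 - - (1479 - \frac{394175}{219208}) = 4082 - \left(-1\right) \frac{323814457}{219208} = 4082 - - \frac{323814457}{219208} = 4082 + \frac{323814457}{219208} = \frac{1218621513}{219208}$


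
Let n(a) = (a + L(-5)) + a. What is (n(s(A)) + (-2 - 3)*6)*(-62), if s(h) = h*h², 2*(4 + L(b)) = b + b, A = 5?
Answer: -13082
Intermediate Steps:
L(b) = -4 + b (L(b) = -4 + (b + b)/2 = -4 + (2*b)/2 = -4 + b)
s(h) = h³
n(a) = -9 + 2*a (n(a) = (a + (-4 - 5)) + a = (a - 9) + a = (-9 + a) + a = -9 + 2*a)
(n(s(A)) + (-2 - 3)*6)*(-62) = ((-9 + 2*5³) + (-2 - 3)*6)*(-62) = ((-9 + 2*125) - 5*6)*(-62) = ((-9 + 250) - 30)*(-62) = (241 - 30)*(-62) = 211*(-62) = -13082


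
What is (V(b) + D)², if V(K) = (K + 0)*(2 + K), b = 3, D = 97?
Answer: 12544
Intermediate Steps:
V(K) = K*(2 + K)
(V(b) + D)² = (3*(2 + 3) + 97)² = (3*5 + 97)² = (15 + 97)² = 112² = 12544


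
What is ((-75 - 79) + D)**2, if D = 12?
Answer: 20164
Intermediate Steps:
((-75 - 79) + D)**2 = ((-75 - 79) + 12)**2 = (-154 + 12)**2 = (-142)**2 = 20164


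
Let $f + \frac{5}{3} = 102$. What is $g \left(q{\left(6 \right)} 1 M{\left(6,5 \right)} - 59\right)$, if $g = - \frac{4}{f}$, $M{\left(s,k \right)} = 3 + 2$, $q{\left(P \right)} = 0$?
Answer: $\frac{708}{301} \approx 2.3522$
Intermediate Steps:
$M{\left(s,k \right)} = 5$
$f = \frac{301}{3}$ ($f = - \frac{5}{3} + 102 = \frac{301}{3} \approx 100.33$)
$g = - \frac{12}{301}$ ($g = - \frac{4}{\frac{301}{3}} = \left(-4\right) \frac{3}{301} = - \frac{12}{301} \approx -0.039867$)
$g \left(q{\left(6 \right)} 1 M{\left(6,5 \right)} - 59\right) = - \frac{12 \left(0 \cdot 1 \cdot 5 - 59\right)}{301} = - \frac{12 \left(0 \cdot 5 - 59\right)}{301} = - \frac{12 \left(0 - 59\right)}{301} = \left(- \frac{12}{301}\right) \left(-59\right) = \frac{708}{301}$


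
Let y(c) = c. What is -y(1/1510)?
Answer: -1/1510 ≈ -0.00066225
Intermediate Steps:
-y(1/1510) = -1/1510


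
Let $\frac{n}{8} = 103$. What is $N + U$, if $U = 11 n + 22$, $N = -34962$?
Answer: $-25876$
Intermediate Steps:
$n = 824$ ($n = 8 \cdot 103 = 824$)
$U = 9086$ ($U = 11 \cdot 824 + 22 = 9064 + 22 = 9086$)
$N + U = -34962 + 9086 = -25876$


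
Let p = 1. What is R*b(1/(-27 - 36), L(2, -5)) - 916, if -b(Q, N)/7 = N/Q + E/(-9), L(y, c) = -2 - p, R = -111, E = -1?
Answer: 438070/3 ≈ 1.4602e+5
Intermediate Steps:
L(y, c) = -3 (L(y, c) = -2 - 1*1 = -2 - 1 = -3)
b(Q, N) = -7/9 - 7*N/Q (b(Q, N) = -7*(N/Q - 1/(-9)) = -7*(N/Q - 1*(-⅑)) = -7*(N/Q + ⅑) = -7*(⅑ + N/Q) = -7/9 - 7*N/Q)
R*b(1/(-27 - 36), L(2, -5)) - 916 = -111*(-7/9 - 7*(-3)/1/(-27 - 36)) - 916 = -111*(-7/9 - 7*(-3)/1/(-63)) - 916 = -111*(-7/9 - 7*(-3)/(-1/63)) - 916 = -111*(-7/9 - 7*(-3)*(-63)) - 916 = -111*(-7/9 - 1323) - 916 = -111*(-11914/9) - 916 = 440818/3 - 916 = 438070/3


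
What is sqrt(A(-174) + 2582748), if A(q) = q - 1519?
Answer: sqrt(2581055) ≈ 1606.6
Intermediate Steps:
A(q) = -1519 + q
sqrt(A(-174) + 2582748) = sqrt((-1519 - 174) + 2582748) = sqrt(-1693 + 2582748) = sqrt(2581055)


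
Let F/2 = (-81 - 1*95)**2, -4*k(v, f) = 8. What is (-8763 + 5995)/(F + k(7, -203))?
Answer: -1384/30975 ≈ -0.044681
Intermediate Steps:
k(v, f) = -2 (k(v, f) = -1/4*8 = -2)
F = 61952 (F = 2*(-81 - 1*95)**2 = 2*(-81 - 95)**2 = 2*(-176)**2 = 2*30976 = 61952)
(-8763 + 5995)/(F + k(7, -203)) = (-8763 + 5995)/(61952 - 2) = -2768/61950 = -2768*1/61950 = -1384/30975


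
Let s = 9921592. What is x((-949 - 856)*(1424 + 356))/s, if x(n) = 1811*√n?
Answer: 172045*I*√89/4960796 ≈ 0.32718*I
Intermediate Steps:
x((-949 - 856)*(1424 + 356))/s = (1811*√((-949 - 856)*(1424 + 356)))/9921592 = (1811*√(-1805*1780))*(1/9921592) = (1811*√(-3212900))*(1/9921592) = (1811*(190*I*√89))*(1/9921592) = (344090*I*√89)*(1/9921592) = 172045*I*√89/4960796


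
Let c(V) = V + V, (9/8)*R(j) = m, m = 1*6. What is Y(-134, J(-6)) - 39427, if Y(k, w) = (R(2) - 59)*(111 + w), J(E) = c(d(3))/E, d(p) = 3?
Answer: -135991/3 ≈ -45330.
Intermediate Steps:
m = 6
R(j) = 16/3 (R(j) = (8/9)*6 = 16/3)
c(V) = 2*V
J(E) = 6/E (J(E) = (2*3)/E = 6/E)
Y(k, w) = -5957 - 161*w/3 (Y(k, w) = (16/3 - 59)*(111 + w) = -161*(111 + w)/3 = -5957 - 161*w/3)
Y(-134, J(-6)) - 39427 = (-5957 - 322/(-6)) - 39427 = (-5957 - 322*(-1)/6) - 39427 = (-5957 - 161/3*(-1)) - 39427 = (-5957 + 161/3) - 39427 = -17710/3 - 39427 = -135991/3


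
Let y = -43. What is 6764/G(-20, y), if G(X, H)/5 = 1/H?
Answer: -290852/5 ≈ -58170.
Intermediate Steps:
G(X, H) = 5/H
6764/G(-20, y) = 6764/((5/(-43))) = 6764/((5*(-1/43))) = 6764/(-5/43) = 6764*(-43/5) = -290852/5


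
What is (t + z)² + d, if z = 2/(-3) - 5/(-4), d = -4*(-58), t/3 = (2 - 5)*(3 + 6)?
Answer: 964633/144 ≈ 6698.8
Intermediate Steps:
t = -81 (t = 3*((2 - 5)*(3 + 6)) = 3*(-3*9) = 3*(-27) = -81)
d = 232
z = 7/12 (z = 2*(-⅓) - 5*(-¼) = -⅔ + 5/4 = 7/12 ≈ 0.58333)
(t + z)² + d = (-81 + 7/12)² + 232 = (-965/12)² + 232 = 931225/144 + 232 = 964633/144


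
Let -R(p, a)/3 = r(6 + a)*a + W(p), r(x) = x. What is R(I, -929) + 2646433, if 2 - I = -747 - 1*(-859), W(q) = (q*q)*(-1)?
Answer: 110332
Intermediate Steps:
W(q) = -q² (W(q) = q²*(-1) = -q²)
I = -110 (I = 2 - (-747 - 1*(-859)) = 2 - (-747 + 859) = 2 - 1*112 = 2 - 112 = -110)
R(p, a) = 3*p² - 3*a*(6 + a) (R(p, a) = -3*((6 + a)*a - p²) = -3*(a*(6 + a) - p²) = -3*(-p² + a*(6 + a)) = 3*p² - 3*a*(6 + a))
R(I, -929) + 2646433 = (3*(-110)² - 3*(-929)*(6 - 929)) + 2646433 = (3*12100 - 3*(-929)*(-923)) + 2646433 = (36300 - 2572401) + 2646433 = -2536101 + 2646433 = 110332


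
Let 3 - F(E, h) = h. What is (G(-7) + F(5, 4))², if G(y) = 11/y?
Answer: 324/49 ≈ 6.6122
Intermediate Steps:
F(E, h) = 3 - h
(G(-7) + F(5, 4))² = (11/(-7) + (3 - 1*4))² = (11*(-⅐) + (3 - 4))² = (-11/7 - 1)² = (-18/7)² = 324/49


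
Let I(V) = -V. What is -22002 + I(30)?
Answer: -22032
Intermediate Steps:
-22002 + I(30) = -22002 - 1*30 = -22002 - 30 = -22032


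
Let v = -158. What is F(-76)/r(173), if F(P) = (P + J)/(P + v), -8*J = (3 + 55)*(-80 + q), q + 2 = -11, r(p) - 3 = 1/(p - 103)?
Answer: -83755/98748 ≈ -0.84817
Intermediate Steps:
r(p) = 3 + 1/(-103 + p) (r(p) = 3 + 1/(p - 103) = 3 + 1/(-103 + p))
q = -13 (q = -2 - 11 = -13)
J = 2697/4 (J = -(3 + 55)*(-80 - 13)/8 = -29*(-93)/4 = -⅛*(-5394) = 2697/4 ≈ 674.25)
F(P) = (2697/4 + P)/(-158 + P) (F(P) = (P + 2697/4)/(P - 158) = (2697/4 + P)/(-158 + P))
F(-76)/r(173) = ((2697/4 - 76)/(-158 - 76))/(((-308 + 3*173)/(-103 + 173))) = ((2393/4)/(-234))/(((-308 + 519)/70)) = (-1/234*2393/4)/(((1/70)*211)) = -2393/(936*211/70) = -2393/936*70/211 = -83755/98748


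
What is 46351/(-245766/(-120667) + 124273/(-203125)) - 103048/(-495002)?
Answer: 281184087253703039441/8644113168671159 ≈ 32529.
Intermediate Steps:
46351/(-245766/(-120667) + 124273/(-203125)) - 103048/(-495002) = 46351/(-245766*(-1/120667) + 124273*(-1/203125)) - 103048*(-1/495002) = 46351/(245766/120667 - 124273/203125) + 51524/247501 = 46351/(34925568659/24510484375) + 51524/247501 = 46351*(24510484375/34925568659) + 51524/247501 = 1136085461265625/34925568659 + 51524/247501 = 281184087253703039441/8644113168671159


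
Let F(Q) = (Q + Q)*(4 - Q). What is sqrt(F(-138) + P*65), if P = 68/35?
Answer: 22*I*sqrt(3955)/7 ≈ 197.65*I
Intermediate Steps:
F(Q) = 2*Q*(4 - Q) (F(Q) = (2*Q)*(4 - Q) = 2*Q*(4 - Q))
P = 68/35 (P = 68*(1/35) = 68/35 ≈ 1.9429)
sqrt(F(-138) + P*65) = sqrt(2*(-138)*(4 - 1*(-138)) + (68/35)*65) = sqrt(2*(-138)*(4 + 138) + 884/7) = sqrt(2*(-138)*142 + 884/7) = sqrt(-39192 + 884/7) = sqrt(-273460/7) = 22*I*sqrt(3955)/7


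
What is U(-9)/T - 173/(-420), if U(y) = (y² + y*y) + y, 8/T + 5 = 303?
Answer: 1196929/210 ≈ 5699.7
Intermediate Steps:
T = 4/149 (T = 8/(-5 + 303) = 8/298 = 8*(1/298) = 4/149 ≈ 0.026846)
U(y) = y + 2*y² (U(y) = (y² + y²) + y = 2*y² + y = y + 2*y²)
U(-9)/T - 173/(-420) = (-9*(1 + 2*(-9)))/(4/149) - 173/(-420) = -9*(1 - 18)*(149/4) - 173*(-1/420) = -9*(-17)*(149/4) + 173/420 = 153*(149/4) + 173/420 = 22797/4 + 173/420 = 1196929/210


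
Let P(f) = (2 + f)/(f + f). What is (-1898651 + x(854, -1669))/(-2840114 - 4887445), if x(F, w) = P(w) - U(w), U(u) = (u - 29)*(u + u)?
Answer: 25257225683/25794591942 ≈ 0.97917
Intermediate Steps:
P(f) = (2 + f)/(2*f) (P(f) = (2 + f)/((2*f)) = (2 + f)*(1/(2*f)) = (2 + f)/(2*f))
U(u) = 2*u*(-29 + u) (U(u) = (-29 + u)*(2*u) = 2*u*(-29 + u))
x(F, w) = (2 + w)/(2*w) - 2*w*(-29 + w)
(-1898651 + x(854, -1669))/(-2840114 - 4887445) = (-1898651 + (½)*(2 - 1669 + 4*(-1669)²*(29 - 1*(-1669)))/(-1669))/(-2840114 - 4887445) = (-1898651 + (½)*(-1/1669)*(2 - 1669 + 4*2785561*(29 + 1669)))/(-7727559) = (-1898651 + (½)*(-1/1669)*(2 - 1669 + 4*2785561*1698))*(-1/7727559) = (-1898651 + (½)*(-1/1669)*(2 - 1669 + 18919530312))*(-1/7727559) = (-1898651 + (½)*(-1/1669)*18919528645)*(-1/7727559) = (-1898651 - 18919528645/3338)*(-1/7727559) = -25257225683/3338*(-1/7727559) = 25257225683/25794591942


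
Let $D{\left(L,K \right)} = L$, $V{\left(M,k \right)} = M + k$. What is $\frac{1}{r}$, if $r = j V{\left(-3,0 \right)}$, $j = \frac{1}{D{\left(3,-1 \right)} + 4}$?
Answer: $- \frac{7}{3} \approx -2.3333$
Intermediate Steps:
$j = \frac{1}{7}$ ($j = \frac{1}{3 + 4} = \frac{1}{7} \approx 0.14286$)
$r = - \frac{3}{7}$ ($r = \frac{-3 + 0}{7} = \frac{1}{7} \left(-3\right) = - \frac{3}{7} \approx -0.42857$)
$\frac{1}{r} = \frac{1}{- \frac{3}{7}} = - \frac{7}{3}$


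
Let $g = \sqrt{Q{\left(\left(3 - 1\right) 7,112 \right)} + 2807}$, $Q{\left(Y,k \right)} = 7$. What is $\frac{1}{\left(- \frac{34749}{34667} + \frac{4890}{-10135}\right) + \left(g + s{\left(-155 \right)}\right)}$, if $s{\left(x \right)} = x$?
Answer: $- \frac{386351253435303748}{53510529684687115601} - \frac{4937874164860081 \sqrt{2814}}{107021059369374231202} \approx -0.0096676$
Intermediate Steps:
$g = \sqrt{2814}$ ($g = \sqrt{7 + 2807} = \sqrt{2814} \approx 53.047$)
$\frac{1}{\left(- \frac{34749}{34667} + \frac{4890}{-10135}\right) + \left(g + s{\left(-155 \right)}\right)} = \frac{1}{\left(- \frac{34749}{34667} + \frac{4890}{-10135}\right) - \left(155 - \sqrt{2814}\right)} = \frac{1}{\left(\left(-34749\right) \frac{1}{34667} + 4890 \left(- \frac{1}{10135}\right)\right) - \left(155 - \sqrt{2814}\right)} = \frac{1}{\left(- \frac{34749}{34667} - \frac{978}{2027}\right) - \left(155 - \sqrt{2814}\right)} = \frac{1}{- \frac{104340549}{70270009} - \left(155 - \sqrt{2814}\right)} = \frac{1}{- \frac{10996191944}{70270009} + \sqrt{2814}}$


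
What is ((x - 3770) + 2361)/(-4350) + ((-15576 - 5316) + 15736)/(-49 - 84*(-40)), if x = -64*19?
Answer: -183163/192038 ≈ -0.95378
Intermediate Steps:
x = -1216
((x - 3770) + 2361)/(-4350) + ((-15576 - 5316) + 15736)/(-49 - 84*(-40)) = ((-1216 - 3770) + 2361)/(-4350) + ((-15576 - 5316) + 15736)/(-49 - 84*(-40)) = (-4986 + 2361)*(-1/4350) + (-20892 + 15736)/(-49 + 3360) = -2625*(-1/4350) - 5156/3311 = 35/58 - 5156*1/3311 = 35/58 - 5156/3311 = -183163/192038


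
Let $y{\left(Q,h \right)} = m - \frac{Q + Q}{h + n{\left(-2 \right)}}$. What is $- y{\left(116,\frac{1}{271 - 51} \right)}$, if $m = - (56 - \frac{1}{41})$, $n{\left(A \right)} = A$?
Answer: $- \frac{1085135}{17999} \approx -60.289$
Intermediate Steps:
$m = - \frac{2295}{41}$ ($m = - (56 - \frac{1}{41}) = \left(-1\right) \frac{2295}{41} = - \frac{2295}{41} \approx -55.976$)
$y{\left(Q,h \right)} = - \frac{2295}{41} - \frac{2 Q}{-2 + h}$ ($y{\left(Q,h \right)} = - \frac{2295}{41} - \frac{Q + Q}{h - 2} = - \frac{2295}{41} - \frac{2 Q}{-2 + h}$)
$- y{\left(116,\frac{1}{271 - 51} \right)} = - \frac{4590 - \frac{2295}{271 - 51} - 9512}{41 \left(-2 + \frac{1}{271 - 51}\right)} = - \frac{4590 - \frac{2295}{220} - 9512}{41 \left(-2 + \frac{1}{220}\right)} = - \frac{4590 - \frac{459}{44} - 9512}{41 \left(-2 + \frac{1}{220}\right)} = - \frac{4590 - \frac{459}{44} - 9512}{41 \left(- \frac{439}{220}\right)} = - \frac{\left(-220\right) \left(-217027\right)}{41 \cdot 439 \cdot 44} = \left(-1\right) \frac{1085135}{17999} = - \frac{1085135}{17999}$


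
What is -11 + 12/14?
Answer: -71/7 ≈ -10.143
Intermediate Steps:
-11 + 12/14 = -11 + (1/14)*12 = -11 + 6/7 = -71/7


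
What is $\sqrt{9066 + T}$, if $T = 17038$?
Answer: $2 \sqrt{6526} \approx 161.57$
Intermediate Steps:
$\sqrt{9066 + T} = \sqrt{9066 + 17038} = \sqrt{26104} = 2 \sqrt{6526}$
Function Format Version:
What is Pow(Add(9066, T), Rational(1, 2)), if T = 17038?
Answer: Mul(2, Pow(6526, Rational(1, 2))) ≈ 161.57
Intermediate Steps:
Pow(Add(9066, T), Rational(1, 2)) = Pow(Add(9066, 17038), Rational(1, 2)) = Pow(26104, Rational(1, 2)) = Mul(2, Pow(6526, Rational(1, 2)))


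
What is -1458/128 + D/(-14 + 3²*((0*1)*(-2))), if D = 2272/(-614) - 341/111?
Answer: -23787125/2180928 ≈ -10.907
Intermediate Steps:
D = -230783/34077 (D = 2272*(-1/614) - 341*1/111 = -1136/307 - 341/111 = -230783/34077 ≈ -6.7724)
-1458/128 + D/(-14 + 3²*((0*1)*(-2))) = -1458/128 - 230783/(34077*(-14 + 3²*((0*1)*(-2)))) = -1458*1/128 - 230783/(34077*(-14 + 9*(0*(-2)))) = -729/64 - 230783/(34077*(-14 + 9*0)) = -729/64 - 230783/(34077*(-14 + 0)) = -729/64 - 230783/34077/(-14) = -729/64 - 230783/34077*(-1/14) = -729/64 + 32969/68154 = -23787125/2180928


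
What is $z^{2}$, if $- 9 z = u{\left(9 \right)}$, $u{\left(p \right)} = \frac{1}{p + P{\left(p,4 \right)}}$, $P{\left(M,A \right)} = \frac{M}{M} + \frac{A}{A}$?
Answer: $\frac{1}{9801} \approx 0.00010203$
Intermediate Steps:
$P{\left(M,A \right)} = 2$ ($P{\left(M,A \right)} = 1 + 1 = 2$)
$u{\left(p \right)} = \frac{1}{2 + p}$ ($u{\left(p \right)} = \frac{1}{p + 2} = \frac{1}{2 + p}$)
$z = - \frac{1}{99}$ ($z = - \frac{1}{9 \left(2 + 9\right)} = - \frac{1}{9 \cdot 11} = \left(- \frac{1}{9}\right) \frac{1}{11} = - \frac{1}{99} \approx -0.010101$)
$z^{2} = \left(- \frac{1}{99}\right)^{2} = \frac{1}{9801}$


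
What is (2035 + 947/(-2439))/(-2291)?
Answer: -4962418/5587749 ≈ -0.88809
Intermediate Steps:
(2035 + 947/(-2439))/(-2291) = (2035 + 947*(-1/2439))*(-1/2291) = (2035 - 947/2439)*(-1/2291) = (4962418/2439)*(-1/2291) = -4962418/5587749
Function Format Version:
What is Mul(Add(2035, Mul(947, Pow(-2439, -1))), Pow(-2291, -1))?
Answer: Rational(-4962418, 5587749) ≈ -0.88809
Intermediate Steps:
Mul(Add(2035, Mul(947, Pow(-2439, -1))), Pow(-2291, -1)) = Mul(Add(2035, Mul(947, Rational(-1, 2439))), Rational(-1, 2291)) = Mul(Add(2035, Rational(-947, 2439)), Rational(-1, 2291)) = Mul(Rational(4962418, 2439), Rational(-1, 2291)) = Rational(-4962418, 5587749)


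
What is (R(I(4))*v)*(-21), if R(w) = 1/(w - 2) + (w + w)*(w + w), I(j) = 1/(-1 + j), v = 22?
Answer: 1078/15 ≈ 71.867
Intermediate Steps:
R(w) = 1/(-2 + w) + 4*w² (R(w) = 1/(-2 + w) + (2*w)*(2*w) = 1/(-2 + w) + 4*w²)
(R(I(4))*v)*(-21) = (((1 - 8/(-1 + 4)² + 4*(1/(-1 + 4))³)/(-2 + 1/(-1 + 4)))*22)*(-21) = (((1 - 8*(1/3)² + 4*(1/3)³)/(-2 + 1/3))*22)*(-21) = (((1 - 8*(⅓)² + 4*(⅓)³)/(-2 + ⅓))*22)*(-21) = (((1 - 8*⅑ + 4*(1/27))/(-5/3))*22)*(-21) = (-3*(1 - 8/9 + 4/27)/5*22)*(-21) = (-⅗*7/27*22)*(-21) = -7/45*22*(-21) = -154/45*(-21) = 1078/15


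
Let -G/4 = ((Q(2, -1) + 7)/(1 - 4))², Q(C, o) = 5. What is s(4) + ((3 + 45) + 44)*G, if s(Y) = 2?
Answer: -5886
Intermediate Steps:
G = -64 (G = -4*(5 + 7)²/(1 - 4)² = -4*(12/(-3))² = -4*(12*(-⅓))² = -4*(-4)² = -4*16 = -64)
s(4) + ((3 + 45) + 44)*G = 2 + ((3 + 45) + 44)*(-64) = 2 + (48 + 44)*(-64) = 2 + 92*(-64) = 2 - 5888 = -5886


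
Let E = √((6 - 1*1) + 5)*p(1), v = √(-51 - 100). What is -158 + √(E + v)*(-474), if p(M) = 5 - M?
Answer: -158 - 474*√(4*√10 + I*√151) ≈ -2002.5 - 748.42*I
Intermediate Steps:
v = I*√151 (v = √(-151) = I*√151 ≈ 12.288*I)
E = 4*√10 (E = √((6 - 1*1) + 5)*(5 - 1*1) = √((6 - 1) + 5)*(5 - 1) = √(5 + 5)*4 = √10*4 = 4*√10 ≈ 12.649)
-158 + √(E + v)*(-474) = -158 + √(4*√10 + I*√151)*(-474) = -158 - 474*√(4*√10 + I*√151)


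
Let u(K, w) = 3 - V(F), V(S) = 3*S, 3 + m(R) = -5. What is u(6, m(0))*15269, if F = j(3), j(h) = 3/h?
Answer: 0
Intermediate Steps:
m(R) = -8 (m(R) = -3 - 5 = -8)
F = 1 (F = 3/3 = 3*(⅓) = 1)
u(K, w) = 0 (u(K, w) = 3 - 3 = 0)
u(6, m(0))*15269 = 0*15269 = 0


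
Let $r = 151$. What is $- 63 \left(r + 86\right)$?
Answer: $-14931$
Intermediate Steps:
$- 63 \left(r + 86\right) = - 63 \left(151 + 86\right) = \left(-63\right) 237 = -14931$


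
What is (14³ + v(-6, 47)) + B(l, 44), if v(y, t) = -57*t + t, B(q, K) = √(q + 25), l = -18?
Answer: 112 + √7 ≈ 114.65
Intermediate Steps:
B(q, K) = √(25 + q)
v(y, t) = -56*t
(14³ + v(-6, 47)) + B(l, 44) = (14³ - 56*47) + √(25 - 18) = (2744 - 2632) + √7 = 112 + √7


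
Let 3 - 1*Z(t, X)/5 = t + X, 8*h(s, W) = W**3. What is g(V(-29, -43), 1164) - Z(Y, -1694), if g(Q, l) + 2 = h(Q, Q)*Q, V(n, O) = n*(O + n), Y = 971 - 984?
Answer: 2375920959640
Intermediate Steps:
h(s, W) = W**3/8
Y = -13
Z(t, X) = 15 - 5*X - 5*t (Z(t, X) = 15 - 5*(t + X) = 15 - 5*(X + t) = 15 + (-5*X - 5*t) = 15 - 5*X - 5*t)
g(Q, l) = -2 + Q**4/8 (g(Q, l) = -2 + (Q**3/8)*Q = -2 + Q**4/8)
g(V(-29, -43), 1164) - Z(Y, -1694) = (-2 + (-29*(-43 - 29))**4/8) - (15 - 5*(-1694) - 5*(-13)) = (-2 + (-29*(-72))**4/8) - (15 + 8470 + 65) = (-2 + (1/8)*2088**4) - 1*8550 = (-2 + (1/8)*19007367745536) - 8550 = (-2 + 2375920968192) - 8550 = 2375920968190 - 8550 = 2375920959640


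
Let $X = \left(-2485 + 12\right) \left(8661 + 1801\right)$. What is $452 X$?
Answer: $-11694381752$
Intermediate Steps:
$X = -25872526$ ($X = \left(-2473\right) 10462 = -25872526$)
$452 X = 452 \left(-25872526\right) = -11694381752$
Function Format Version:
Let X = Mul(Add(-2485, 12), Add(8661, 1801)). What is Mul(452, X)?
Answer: -11694381752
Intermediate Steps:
X = -25872526 (X = Mul(-2473, 10462) = -25872526)
Mul(452, X) = Mul(452, -25872526) = -11694381752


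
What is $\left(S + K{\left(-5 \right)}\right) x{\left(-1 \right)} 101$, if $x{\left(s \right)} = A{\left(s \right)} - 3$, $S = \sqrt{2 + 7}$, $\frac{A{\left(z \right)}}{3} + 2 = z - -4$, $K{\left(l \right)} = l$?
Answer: $0$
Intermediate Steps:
$A{\left(z \right)} = 6 + 3 z$ ($A{\left(z \right)} = -6 + 3 \left(z - -4\right) = -6 + 3 \left(z + 4\right) = -6 + 3 \left(4 + z\right) = -6 + \left(12 + 3 z\right) = 6 + 3 z$)
$S = 3$ ($S = \sqrt{9} = 3$)
$x{\left(s \right)} = 3 + 3 s$ ($x{\left(s \right)} = \left(6 + 3 s\right) - 3 = 3 + 3 s$)
$\left(S + K{\left(-5 \right)}\right) x{\left(-1 \right)} 101 = \left(3 - 5\right) \left(3 + 3 \left(-1\right)\right) 101 = - 2 \left(3 - 3\right) 101 = \left(-2\right) 0 \cdot 101 = 0 \cdot 101 = 0$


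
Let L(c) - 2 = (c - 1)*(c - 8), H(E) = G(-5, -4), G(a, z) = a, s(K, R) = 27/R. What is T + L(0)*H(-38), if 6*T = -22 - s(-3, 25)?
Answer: -8077/150 ≈ -53.847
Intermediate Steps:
H(E) = -5
T = -577/150 (T = (-22 - 27/25)/6 = (⅙)*(-577/25) = -577/150 ≈ -3.8467)
L(c) = 2 + (-1 + c)*(-8 + c) (L(c) = 2 + (c - 1)*(c - 8) = 2 + (-1 + c)*(-8 + c))
T + L(0)*H(-38) = -577/150 + (10 + 0² - 9*0)*(-5) = -577/150 + (10 + 0 + 0)*(-5) = -577/150 + 10*(-5) = -577/150 - 50 = -8077/150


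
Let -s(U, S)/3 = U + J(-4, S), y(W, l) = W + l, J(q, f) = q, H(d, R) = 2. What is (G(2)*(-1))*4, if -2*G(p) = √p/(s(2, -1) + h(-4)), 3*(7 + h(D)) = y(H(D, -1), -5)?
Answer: -√2 ≈ -1.4142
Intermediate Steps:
h(D) = -8 (h(D) = -7 + (2 - 5)/3 = -7 + (⅓)*(-3) = -7 - 1 = -8)
s(U, S) = 12 - 3*U (s(U, S) = -3*(U - 4) = -3*(-4 + U) = 12 - 3*U)
G(p) = √p/4 (G(p) = -√p/(2*((12 - 3*2) - 8)) = -√p/(2*((12 - 6) - 8)) = -√p/(2*(6 - 8)) = -√p/(2*(-2)) = -(-1)*√p/4 = √p/4)
(G(2)*(-1))*4 = ((√2/4)*(-1))*4 = -√2/4*4 = -√2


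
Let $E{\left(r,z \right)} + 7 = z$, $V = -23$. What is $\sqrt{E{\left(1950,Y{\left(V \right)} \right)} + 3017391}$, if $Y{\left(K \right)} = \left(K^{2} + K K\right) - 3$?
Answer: $\sqrt{3018439} \approx 1737.4$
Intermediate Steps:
$Y{\left(K \right)} = -3 + 2 K^{2}$ ($Y{\left(K \right)} = \left(K^{2} + K^{2}\right) - 3 = 2 K^{2} - 3 = -3 + 2 K^{2}$)
$E{\left(r,z \right)} = -7 + z$
$\sqrt{E{\left(1950,Y{\left(V \right)} \right)} + 3017391} = \sqrt{\left(-7 - \left(3 - 2 \left(-23\right)^{2}\right)\right) + 3017391} = \sqrt{\left(-7 + \left(-3 + 2 \cdot 529\right)\right) + 3017391} = \sqrt{\left(-7 + \left(-3 + 1058\right)\right) + 3017391} = \sqrt{\left(-7 + 1055\right) + 3017391} = \sqrt{1048 + 3017391} = \sqrt{3018439}$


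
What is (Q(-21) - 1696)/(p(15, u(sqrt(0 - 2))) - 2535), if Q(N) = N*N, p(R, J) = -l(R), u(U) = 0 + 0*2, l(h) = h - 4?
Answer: 1255/2546 ≈ 0.49293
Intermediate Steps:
l(h) = -4 + h
u(U) = 0 (u(U) = 0 + 0 = 0)
p(R, J) = 4 - R (p(R, J) = -(-4 + R) = 4 - R)
Q(N) = N**2
(Q(-21) - 1696)/(p(15, u(sqrt(0 - 2))) - 2535) = ((-21)**2 - 1696)/((4 - 1*15) - 2535) = (441 - 1696)/((4 - 15) - 2535) = -1255/(-11 - 2535) = -1255/(-2546) = -1255*(-1/2546) = 1255/2546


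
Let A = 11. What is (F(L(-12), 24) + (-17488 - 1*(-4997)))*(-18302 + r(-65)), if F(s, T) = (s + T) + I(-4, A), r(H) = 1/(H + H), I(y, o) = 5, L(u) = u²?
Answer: 14653868499/65 ≈ 2.2544e+8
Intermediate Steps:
r(H) = 1/(2*H)
F(s, T) = 5 + T + s (F(s, T) = (s + T) + 5 = (T + s) + 5 = 5 + T + s)
(F(L(-12), 24) + (-17488 - 1*(-4997)))*(-18302 + r(-65)) = ((5 + 24 + (-12)²) + (-17488 - 1*(-4997)))*(-18302 + (½)/(-65)) = ((5 + 24 + 144) + (-17488 + 4997))*(-18302 + (½)*(-1/65)) = (173 - 12491)*(-18302 - 1/130) = -12318*(-2379261/130) = 14653868499/65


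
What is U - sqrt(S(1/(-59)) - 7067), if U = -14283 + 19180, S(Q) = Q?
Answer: 4897 - I*sqrt(24600286)/59 ≈ 4897.0 - 84.066*I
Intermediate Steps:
U = 4897
U - sqrt(S(1/(-59)) - 7067) = 4897 - sqrt(1/(-59) - 7067) = 4897 - sqrt(-1/59 - 7067) = 4897 - sqrt(-416954/59) = 4897 - I*sqrt(24600286)/59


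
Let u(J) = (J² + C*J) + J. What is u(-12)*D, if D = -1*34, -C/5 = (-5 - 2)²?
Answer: -104448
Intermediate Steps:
C = -245 (C = -5*(-5 - 2)² = -5*(-7)² = -5*49 = -245)
D = -34
u(J) = J² - 244*J (u(J) = (J² - 245*J) + J = J² - 244*J)
u(-12)*D = -12*(-244 - 12)*(-34) = -12*(-256)*(-34) = 3072*(-34) = -104448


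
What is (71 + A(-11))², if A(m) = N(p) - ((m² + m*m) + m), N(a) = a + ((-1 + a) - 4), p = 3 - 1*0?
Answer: 25281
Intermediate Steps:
p = 3 (p = 3 + 0 = 3)
N(a) = -5 + 2*a (N(a) = a + (-5 + a) = -5 + 2*a)
A(m) = 1 - m - 2*m² (A(m) = (-5 + 2*3) - ((m² + m*m) + m) = (-5 + 6) - ((m² + m²) + m) = 1 - (2*m² + m) = 1 - (m + 2*m²) = 1 + (-m - 2*m²) = 1 - m - 2*m²)
(71 + A(-11))² = (71 + (1 - 1*(-11) - 2*(-11)²))² = (71 + (1 + 11 - 2*121))² = (71 + (1 + 11 - 242))² = (71 - 230)² = (-159)² = 25281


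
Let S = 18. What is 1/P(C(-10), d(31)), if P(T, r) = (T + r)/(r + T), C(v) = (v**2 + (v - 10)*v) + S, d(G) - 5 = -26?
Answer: 1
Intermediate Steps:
d(G) = -21 (d(G) = 5 - 26 = -21)
C(v) = 18 + v**2 + v*(-10 + v) (C(v) = (v**2 + (v - 10)*v) + 18 = (v**2 + (-10 + v)*v) + 18 = (v**2 + v*(-10 + v)) + 18 = 18 + v**2 + v*(-10 + v))
P(T, r) = 1 (P(T, r) = (T + r)/(T + r) = 1)
1/P(C(-10), d(31)) = 1/1 = 1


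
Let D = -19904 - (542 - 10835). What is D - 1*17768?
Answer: -27379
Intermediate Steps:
D = -9611 (D = -19904 - 1*(-10293) = -19904 + 10293 = -9611)
D - 1*17768 = -9611 - 1*17768 = -9611 - 17768 = -27379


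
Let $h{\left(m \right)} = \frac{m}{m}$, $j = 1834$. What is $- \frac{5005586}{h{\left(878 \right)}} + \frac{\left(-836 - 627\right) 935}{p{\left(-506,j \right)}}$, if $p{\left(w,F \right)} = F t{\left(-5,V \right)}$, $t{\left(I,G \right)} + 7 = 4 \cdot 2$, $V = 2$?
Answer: $- \frac{1311658947}{262} \approx -5.0063 \cdot 10^{6}$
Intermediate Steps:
$t{\left(I,G \right)} = 1$ ($t{\left(I,G \right)} = -7 + 4 \cdot 2 = -7 + 8 = 1$)
$h{\left(m \right)} = 1$
$p{\left(w,F \right)} = F$ ($p{\left(w,F \right)} = F 1 = F$)
$- \frac{5005586}{h{\left(878 \right)}} + \frac{\left(-836 - 627\right) 935}{p{\left(-506,j \right)}} = - \frac{5005586}{1} + \frac{\left(-836 - 627\right) 935}{1834} = \left(-5005586\right) 1 + \left(-1463\right) 935 \cdot \frac{1}{1834} = -5005586 - \frac{195415}{262} = - \frac{1311658947}{262}$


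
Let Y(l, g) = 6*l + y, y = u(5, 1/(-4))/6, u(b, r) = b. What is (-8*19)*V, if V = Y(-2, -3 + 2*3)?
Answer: 5092/3 ≈ 1697.3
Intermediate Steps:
y = ⅚ (y = 5/6 = 5*(⅙) = ⅚ ≈ 0.83333)
Y(l, g) = ⅚ + 6*l (Y(l, g) = 6*l + ⅚ = ⅚ + 6*l)
V = -67/6 (V = ⅚ + 6*(-2) = ⅚ - 12 = -67/6 ≈ -11.167)
(-8*19)*V = -8*19*(-67/6) = -152*(-67/6) = 5092/3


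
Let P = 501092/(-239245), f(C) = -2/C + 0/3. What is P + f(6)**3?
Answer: -13768729/6459615 ≈ -2.1315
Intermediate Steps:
f(C) = -2/C (f(C) = -2/C + 0*(1/3) = -2/C + 0 = -2/C)
P = -501092/239245 (P = 501092*(-1/239245) = -501092/239245 ≈ -2.0945)
P + f(6)**3 = -501092/239245 + (-2/6)**3 = -501092/239245 + (-2*1/6)**3 = -501092/239245 + (-1/3)**3 = -501092/239245 - 1/27 = -13768729/6459615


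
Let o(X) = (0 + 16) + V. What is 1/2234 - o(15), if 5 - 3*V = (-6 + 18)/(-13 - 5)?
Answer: -359665/20106 ≈ -17.888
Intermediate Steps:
V = 17/9 (V = 5/3 - (-6 + 18)/(3*(-13 - 5)) = 5/3 - 4/(-18) = 5/3 - 4*(-1)/18 = 5/3 - ⅓*(-⅔) = 5/3 + 2/9 = 17/9 ≈ 1.8889)
o(X) = 161/9 (o(X) = (0 + 16) + 17/9 = 16 + 17/9 = 161/9)
1/2234 - o(15) = 1/2234 - 1*161/9 = 1/2234 - 161/9 = -359665/20106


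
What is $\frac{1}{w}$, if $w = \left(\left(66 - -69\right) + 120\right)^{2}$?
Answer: $\frac{1}{65025} \approx 1.5379 \cdot 10^{-5}$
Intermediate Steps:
$w = 65025$ ($w = \left(\left(66 + 69\right) + 120\right)^{2} = \left(135 + 120\right)^{2} = 255^{2} = 65025$)
$\frac{1}{w} = \frac{1}{65025}$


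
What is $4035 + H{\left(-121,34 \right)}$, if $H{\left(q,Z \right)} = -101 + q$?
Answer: $3813$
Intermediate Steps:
$4035 + H{\left(-121,34 \right)} = 4035 - 222 = 3813$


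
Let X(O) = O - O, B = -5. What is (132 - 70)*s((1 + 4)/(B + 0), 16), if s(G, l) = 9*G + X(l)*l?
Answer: -558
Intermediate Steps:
X(O) = 0
s(G, l) = 9*G (s(G, l) = 9*G + 0*l = 9*G + 0 = 9*G)
(132 - 70)*s((1 + 4)/(B + 0), 16) = (132 - 70)*(9*((1 + 4)/(-5 + 0))) = 62*(9*(5/(-5))) = 62*(9*(5*(-⅕))) = 62*(9*(-1)) = 62*(-9) = -558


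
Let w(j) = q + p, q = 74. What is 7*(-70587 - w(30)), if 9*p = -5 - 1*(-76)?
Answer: -4452140/9 ≈ -4.9468e+5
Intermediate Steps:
p = 71/9 (p = (-5 - 1*(-76))/9 = (-5 + 76)/9 = (⅑)*71 = 71/9 ≈ 7.8889)
w(j) = 737/9 (w(j) = 74 + 71/9 = 737/9)
7*(-70587 - w(30)) = 7*(-70587 - 1*737/9) = 7*(-70587 - 737/9) = 7*(-636020/9) = -4452140/9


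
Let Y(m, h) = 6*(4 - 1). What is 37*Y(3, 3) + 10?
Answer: 676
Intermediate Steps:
Y(m, h) = 18 (Y(m, h) = 6*3 = 18)
37*Y(3, 3) + 10 = 37*18 + 10 = 666 + 10 = 676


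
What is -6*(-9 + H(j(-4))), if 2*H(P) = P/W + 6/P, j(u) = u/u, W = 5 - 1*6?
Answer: 39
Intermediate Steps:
W = -1 (W = 5 - 6 = -1)
j(u) = 1
H(P) = 3/P - P/2 (H(P) = (P/(-1) + 6/P)/2 = (P*(-1) + 6/P)/2 = (-P + 6/P)/2 = 3/P - P/2)
-6*(-9 + H(j(-4))) = -6*(-9 + (3/1 - 1/2*1)) = -6*(-9 + (3*1 - 1/2)) = -6*(-9 + (3 - 1/2)) = -6*(-9 + 5/2) = -6*(-13/2) = 39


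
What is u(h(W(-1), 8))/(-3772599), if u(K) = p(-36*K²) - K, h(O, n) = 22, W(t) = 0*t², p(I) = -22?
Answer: 44/3772599 ≈ 1.1663e-5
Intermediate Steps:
W(t) = 0
u(K) = -22 - K
u(h(W(-1), 8))/(-3772599) = (-22 - 1*22)/(-3772599) = (-22 - 22)*(-1/3772599) = -44*(-1/3772599) = 44/3772599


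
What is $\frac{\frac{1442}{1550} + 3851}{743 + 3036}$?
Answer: $\frac{2985246}{2928725} \approx 1.0193$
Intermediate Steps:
$\frac{\frac{1442}{1550} + 3851}{743 + 3036} = \frac{1442 \cdot \frac{1}{1550} + 3851}{3779} = \left(\frac{721}{775} + 3851\right) \frac{1}{3779} = \frac{2985246}{775} \cdot \frac{1}{3779} = \frac{2985246}{2928725}$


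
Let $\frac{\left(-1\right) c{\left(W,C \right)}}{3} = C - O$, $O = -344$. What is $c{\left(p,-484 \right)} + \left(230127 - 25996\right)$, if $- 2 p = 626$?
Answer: $204551$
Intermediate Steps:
$p = -313$ ($p = \left(- \frac{1}{2}\right) 626 = -313$)
$c{\left(W,C \right)} = -1032 - 3 C$ ($c{\left(W,C \right)} = - 3 \left(C - -344\right) = - 3 \left(C + 344\right) = - 3 \left(344 + C\right) = -1032 - 3 C$)
$c{\left(p,-484 \right)} + \left(230127 - 25996\right) = \left(-1032 - -1452\right) + \left(230127 - 25996\right) = \left(-1032 + 1452\right) + \left(230127 - 25996\right) = 420 + 204131 = 204551$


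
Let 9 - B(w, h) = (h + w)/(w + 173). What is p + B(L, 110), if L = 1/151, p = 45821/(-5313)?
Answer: -1719559/6609372 ≈ -0.26017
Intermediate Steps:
p = -45821/5313 (p = 45821*(-1/5313) = -45821/5313 ≈ -8.6243)
L = 1/151 ≈ 0.0066225
B(w, h) = 9 - (h + w)/(173 + w) (B(w, h) = 9 - (h + w)/(w + 173) = 9 - (h + w)/(173 + w))
p + B(L, 110) = -45821/5313 + (1557 - 1*110 + 8*(1/151))/(173 + 1/151) = -45821/5313 + (1557 - 110 + 8/151)/(26124/151) = -45821/5313 + (151/26124)*(218505/151) = -45821/5313 + 10405/1244 = -1719559/6609372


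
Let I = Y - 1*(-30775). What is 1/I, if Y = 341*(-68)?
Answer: 1/7587 ≈ 0.00013180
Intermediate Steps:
Y = -23188
I = 7587 (I = -23188 - 1*(-30775) = -23188 + 30775 = 7587)
1/I = 1/7587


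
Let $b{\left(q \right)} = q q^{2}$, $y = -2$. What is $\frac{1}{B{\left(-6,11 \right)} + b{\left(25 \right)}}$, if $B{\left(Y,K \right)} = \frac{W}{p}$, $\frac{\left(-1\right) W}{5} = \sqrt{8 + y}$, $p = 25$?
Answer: $\frac{390625}{6103515619} + \frac{5 \sqrt{6}}{6103515619} \approx 6.4002 \cdot 10^{-5}$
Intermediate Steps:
$b{\left(q \right)} = q^{3}$
$W = - 5 \sqrt{6}$ ($W = - 5 \sqrt{8 - 2} = - 5 \sqrt{6} \approx -12.247$)
$B{\left(Y,K \right)} = - \frac{\sqrt{6}}{5}$ ($B{\left(Y,K \right)} = \frac{\left(-5\right) \sqrt{6}}{25} = - 5 \sqrt{6} \cdot \frac{1}{25} = - \frac{\sqrt{6}}{5}$)
$\frac{1}{B{\left(-6,11 \right)} + b{\left(25 \right)}} = \frac{1}{- \frac{\sqrt{6}}{5} + 25^{3}} = \frac{1}{- \frac{\sqrt{6}}{5} + 15625} = \frac{1}{15625 - \frac{\sqrt{6}}{5}}$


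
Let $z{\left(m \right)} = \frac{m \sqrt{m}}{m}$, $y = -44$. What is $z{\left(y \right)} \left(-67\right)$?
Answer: $- 134 i \sqrt{11} \approx - 444.43 i$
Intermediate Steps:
$z{\left(m \right)} = \sqrt{m}$ ($z{\left(m \right)} = \frac{m^{\frac{3}{2}}}{m} = \sqrt{m}$)
$z{\left(y \right)} \left(-67\right) = \sqrt{-44} \left(-67\right) = 2 i \sqrt{11} \left(-67\right) = - 134 i \sqrt{11}$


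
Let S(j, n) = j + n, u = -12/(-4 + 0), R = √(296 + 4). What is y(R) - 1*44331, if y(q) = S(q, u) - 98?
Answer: -44426 + 10*√3 ≈ -44409.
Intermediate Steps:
R = 10*√3 (R = √300 = 10*√3 ≈ 17.320)
u = 3 (u = -12/(-4) = -12*(-¼) = 3)
y(q) = -95 + q (y(q) = (q + 3) - 98 = (3 + q) - 98 = -95 + q)
y(R) - 1*44331 = (-95 + 10*√3) - 1*44331 = (-95 + 10*√3) - 44331 = -44426 + 10*√3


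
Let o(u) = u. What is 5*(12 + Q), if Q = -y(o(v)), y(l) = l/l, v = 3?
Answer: 55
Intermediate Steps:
y(l) = 1
Q = -1 (Q = -1*1 = -1)
5*(12 + Q) = 5*(12 - 1) = 5*11 = 55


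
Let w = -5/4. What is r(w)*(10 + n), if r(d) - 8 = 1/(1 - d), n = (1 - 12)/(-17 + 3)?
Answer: 5738/63 ≈ 91.079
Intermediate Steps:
n = 11/14 (n = -11/(-14) = -11*(-1/14) = 11/14 ≈ 0.78571)
w = -5/4 (w = -5*1/4 = -5/4 ≈ -1.2500)
r(d) = 8 + 1/(1 - d)
r(w)*(10 + n) = ((-9 + 8*(-5/4))/(-1 - 5/4))*(10 + 11/14) = ((-9 - 10)/(-9/4))*(151/14) = -4/9*(-19)*(151/14) = (76/9)*(151/14) = 5738/63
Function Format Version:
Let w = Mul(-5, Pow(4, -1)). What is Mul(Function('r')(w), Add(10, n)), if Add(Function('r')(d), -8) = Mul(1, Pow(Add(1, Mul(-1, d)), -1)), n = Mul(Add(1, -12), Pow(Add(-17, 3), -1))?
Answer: Rational(5738, 63) ≈ 91.079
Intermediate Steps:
n = Rational(11, 14) (n = Mul(-11, Pow(-14, -1)) = Mul(-11, Rational(-1, 14)) = Rational(11, 14) ≈ 0.78571)
w = Rational(-5, 4) (w = Mul(-5, Rational(1, 4)) = Rational(-5, 4) ≈ -1.2500)
Function('r')(d) = Add(8, Pow(Add(1, Mul(-1, d)), -1)) (Function('r')(d) = Add(8, Mul(1, Pow(Add(1, Mul(-1, d)), -1))) = Add(8, Pow(Add(1, Mul(-1, d)), -1)))
Mul(Function('r')(w), Add(10, n)) = Mul(Mul(Pow(Add(-1, Rational(-5, 4)), -1), Add(-9, Mul(8, Rational(-5, 4)))), Add(10, Rational(11, 14))) = Mul(Mul(Pow(Rational(-9, 4), -1), Add(-9, -10)), Rational(151, 14)) = Mul(Mul(Rational(-4, 9), -19), Rational(151, 14)) = Mul(Rational(76, 9), Rational(151, 14)) = Rational(5738, 63)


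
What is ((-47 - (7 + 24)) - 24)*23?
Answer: -2346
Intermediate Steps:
((-47 - (7 + 24)) - 24)*23 = ((-47 - 1*31) - 24)*23 = ((-47 - 31) - 24)*23 = (-78 - 24)*23 = -102*23 = -2346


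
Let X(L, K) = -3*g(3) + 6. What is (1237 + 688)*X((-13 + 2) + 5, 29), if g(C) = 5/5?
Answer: 5775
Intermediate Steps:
g(C) = 1 (g(C) = 5*(1/5) = 1)
X(L, K) = 3 (X(L, K) = -3*1 + 6 = -3 + 6 = 3)
(1237 + 688)*X((-13 + 2) + 5, 29) = (1237 + 688)*3 = 1925*3 = 5775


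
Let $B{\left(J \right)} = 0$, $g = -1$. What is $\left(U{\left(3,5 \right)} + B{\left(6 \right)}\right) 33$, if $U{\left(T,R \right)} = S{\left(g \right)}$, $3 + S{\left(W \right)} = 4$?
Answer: $33$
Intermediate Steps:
$S{\left(W \right)} = 1$ ($S{\left(W \right)} = -3 + 4 = 1$)
$U{\left(T,R \right)} = 1$
$\left(U{\left(3,5 \right)} + B{\left(6 \right)}\right) 33 = \left(1 + 0\right) 33 = 1 \cdot 33 = 33$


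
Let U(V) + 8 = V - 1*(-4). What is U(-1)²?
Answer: 25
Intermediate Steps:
U(V) = -4 + V (U(V) = -8 + (V - 1*(-4)) = -8 + (V + 4) = -8 + (4 + V) = -4 + V)
U(-1)² = (-4 - 1)² = (-5)² = 25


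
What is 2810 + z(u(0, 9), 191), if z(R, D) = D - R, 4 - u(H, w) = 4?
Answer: 3001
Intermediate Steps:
u(H, w) = 0 (u(H, w) = 4 - 1*4 = 4 - 4 = 0)
2810 + z(u(0, 9), 191) = 2810 + (191 - 1*0) = 2810 + (191 + 0) = 2810 + 191 = 3001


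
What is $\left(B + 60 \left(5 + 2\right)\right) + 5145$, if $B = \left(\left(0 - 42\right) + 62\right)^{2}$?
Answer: $5965$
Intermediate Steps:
$B = 400$ ($B = \left(\left(0 - 42\right) + 62\right)^{2} = \left(-42 + 62\right)^{2} = 20^{2} = 400$)
$\left(B + 60 \left(5 + 2\right)\right) + 5145 = \left(400 + 60 \left(5 + 2\right)\right) + 5145 = \left(400 + 60 \cdot 7\right) + 5145 = \left(400 + 420\right) + 5145 = 820 + 5145 = 5965$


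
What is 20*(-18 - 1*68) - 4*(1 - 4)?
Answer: -1708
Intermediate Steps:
20*(-18 - 1*68) - 4*(1 - 4) = 20*(-18 - 68) - 4*(-3) = 20*(-86) + 12 = -1720 + 12 = -1708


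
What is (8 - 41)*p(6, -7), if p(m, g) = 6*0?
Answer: 0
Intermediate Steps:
p(m, g) = 0
(8 - 41)*p(6, -7) = (8 - 41)*0 = -33*0 = 0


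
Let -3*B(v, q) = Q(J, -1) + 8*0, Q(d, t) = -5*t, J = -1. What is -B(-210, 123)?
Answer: 5/3 ≈ 1.6667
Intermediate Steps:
B(v, q) = -5/3 (B(v, q) = -(-5*(-1) + 8*0)/3 = -(5 + 0)/3 = -⅓*5 = -5/3)
-B(-210, 123) = -1*(-5/3) = 5/3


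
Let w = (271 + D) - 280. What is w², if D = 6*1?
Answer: 9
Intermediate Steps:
D = 6
w = -3 (w = (271 + 6) - 280 = 277 - 280 = -3)
w² = (-3)² = 9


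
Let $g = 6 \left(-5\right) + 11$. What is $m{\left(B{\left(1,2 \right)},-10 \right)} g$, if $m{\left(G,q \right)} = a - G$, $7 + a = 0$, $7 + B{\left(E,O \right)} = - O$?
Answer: $-38$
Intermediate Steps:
$B{\left(E,O \right)} = -7 - O$
$a = -7$ ($a = -7 + 0 = -7$)
$m{\left(G,q \right)} = -7 - G$
$g = -19$ ($g = -30 + 11 = -19$)
$m{\left(B{\left(1,2 \right)},-10 \right)} g = \left(-7 - \left(-7 - 2\right)\right) \left(-19\right) = \left(-7 - -9\right) \left(-19\right) = \left(-7 + 9\right) \left(-19\right) = 2 \left(-19\right) = -38$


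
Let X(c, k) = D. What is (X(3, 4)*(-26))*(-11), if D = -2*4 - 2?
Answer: -2860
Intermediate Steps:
D = -10 (D = -8 - 2 = -10)
X(c, k) = -10
(X(3, 4)*(-26))*(-11) = -10*(-26)*(-11) = 260*(-11) = -2860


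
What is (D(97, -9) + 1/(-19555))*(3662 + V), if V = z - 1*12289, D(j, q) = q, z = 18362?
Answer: -342664212/3911 ≈ -87616.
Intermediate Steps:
V = 6073 (V = 18362 - 1*12289 = 18362 - 12289 = 6073)
(D(97, -9) + 1/(-19555))*(3662 + V) = (-9 + 1/(-19555))*(3662 + 6073) = (-9 - 1/19555)*9735 = -175996/19555*9735 = -342664212/3911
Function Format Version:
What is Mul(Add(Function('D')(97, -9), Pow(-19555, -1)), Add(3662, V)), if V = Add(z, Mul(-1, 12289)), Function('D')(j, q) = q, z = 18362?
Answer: Rational(-342664212, 3911) ≈ -87616.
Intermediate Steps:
V = 6073 (V = Add(18362, Mul(-1, 12289)) = Add(18362, -12289) = 6073)
Mul(Add(Function('D')(97, -9), Pow(-19555, -1)), Add(3662, V)) = Mul(Add(-9, Pow(-19555, -1)), Add(3662, 6073)) = Mul(Add(-9, Rational(-1, 19555)), 9735) = Mul(Rational(-175996, 19555), 9735) = Rational(-342664212, 3911)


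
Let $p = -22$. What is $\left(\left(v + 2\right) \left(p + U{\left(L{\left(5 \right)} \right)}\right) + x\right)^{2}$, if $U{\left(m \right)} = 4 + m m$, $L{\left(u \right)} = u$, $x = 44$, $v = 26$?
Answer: $57600$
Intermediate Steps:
$U{\left(m \right)} = 4 + m^{2}$
$\left(\left(v + 2\right) \left(p + U{\left(L{\left(5 \right)} \right)}\right) + x\right)^{2} = \left(\left(26 + 2\right) \left(-22 + \left(4 + 5^{2}\right)\right) + 44\right)^{2} = \left(28 \left(-22 + \left(4 + 25\right)\right) + 44\right)^{2} = \left(28 \left(-22 + 29\right) + 44\right)^{2} = \left(28 \cdot 7 + 44\right)^{2} = \left(196 + 44\right)^{2} = 240^{2} = 57600$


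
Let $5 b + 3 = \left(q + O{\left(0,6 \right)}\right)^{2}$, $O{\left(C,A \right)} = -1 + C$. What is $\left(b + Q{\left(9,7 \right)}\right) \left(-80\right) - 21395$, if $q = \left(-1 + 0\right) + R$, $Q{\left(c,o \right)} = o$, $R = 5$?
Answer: $-22051$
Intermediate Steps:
$q = 4$ ($q = \left(-1 + 0\right) + 5 = -1 + 5 = 4$)
$b = \frac{6}{5}$ ($b = - \frac{3}{5} + \frac{\left(4 + \left(-1 + 0\right)\right)^{2}}{5} = - \frac{3}{5} + \frac{\left(4 - 1\right)^{2}}{5} = - \frac{3}{5} + \frac{3^{2}}{5} = - \frac{3}{5} + \frac{1}{5} \cdot 9 = - \frac{3}{5} + \frac{9}{5} = \frac{6}{5} \approx 1.2$)
$\left(b + Q{\left(9,7 \right)}\right) \left(-80\right) - 21395 = \left(\frac{6}{5} + 7\right) \left(-80\right) - 21395 = \frac{41}{5} \left(-80\right) - 21395 = -656 - 21395 = -22051$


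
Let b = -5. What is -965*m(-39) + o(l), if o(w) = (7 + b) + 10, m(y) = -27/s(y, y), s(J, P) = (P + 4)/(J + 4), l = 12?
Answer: 26067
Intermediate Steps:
s(J, P) = (4 + P)/(4 + J)
m(y) = -27 (m(y) = -27/((4 + y)/(4 + y)) = -27/1 = -27*1 = -27)
o(w) = 12 (o(w) = (7 - 5) + 10 = 2 + 10 = 12)
-965*m(-39) + o(l) = -965*(-27) + 12 = 26055 + 12 = 26067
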